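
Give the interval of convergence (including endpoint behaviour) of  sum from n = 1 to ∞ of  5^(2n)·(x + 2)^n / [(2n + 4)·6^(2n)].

[-86/25, -14/25)

Apply the ratio test: |a_{n+1}| / |a_n| = [(2n + 4)/(2(n+1) + 4)] · 25/36, which tends to 25/36 as n → ∞.
Hence the series converges for |x + 2| < 1/(25/36) = 36/25, so the radius of convergence is 36/25.
At x = -14/25: the terms are asymptotic to a nonzero constant times 1/n, so the series diverges by limit comparison with Σ 1/n.
Endpoint x = -86/25: the terms alternate in sign and decrease monotonically to 0 in absolute value (size ~ c/n), so the alternating series test gives convergence.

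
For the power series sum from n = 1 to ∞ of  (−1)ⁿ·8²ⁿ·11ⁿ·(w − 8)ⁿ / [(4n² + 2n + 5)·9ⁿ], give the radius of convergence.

By the ratio test, |a_{n+1}/a_n| = [(4n² + 2n + 5)/(4(n+1)² + 2(n+1) + 5)] · 64·11/9 → 704/9.
The series converges when 704/9 · |w − 8| < 1, giving R = 9/704.

R = 9/704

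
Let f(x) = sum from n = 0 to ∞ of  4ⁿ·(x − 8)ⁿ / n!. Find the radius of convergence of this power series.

R = ∞

Ratio test: |a_{n+1}/a_n| = 4 · 1/(n+1) → 0 as n → ∞.
The limit is 0, so the series converges for all x; R = ∞.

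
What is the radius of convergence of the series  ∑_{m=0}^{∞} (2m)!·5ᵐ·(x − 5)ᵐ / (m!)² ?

R = 1/20

Ratio test: |a_{m+1}/a_m| = (2m+1)·(2m+2)/(m+1)² · 5 → 20 as m → ∞.
Hence the series converges for |x − 5| < 1/(20) = 1/20, so the radius of convergence is 1/20.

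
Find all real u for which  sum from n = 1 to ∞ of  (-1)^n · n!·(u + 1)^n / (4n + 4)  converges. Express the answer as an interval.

{-1}

Apply the ratio test: |a_{n+1}| / |a_n| = (n+1) · (4n + 4)/(4(n+1) + 4), which tends to ∞ as n → ∞.
Since the ratio → ∞, the series diverges for every u ≠ -1, and R = 0.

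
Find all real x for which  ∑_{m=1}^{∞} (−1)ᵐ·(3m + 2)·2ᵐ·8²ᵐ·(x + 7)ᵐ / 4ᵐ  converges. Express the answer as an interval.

(-225/32, -223/32)

The ratio of consecutive coefficients is [(3(m+1) + 2)/(3m + 2)] · 2·64/4 → 32.
The series converges when 32 · |x + 7| < 1, giving R = 1/32.
When x = -223/32, the terms do not tend to 0, so the series diverges.
Endpoint x = -225/32: the terms have absolute value of order m, which does not tend to 0, so the series diverges by the divergence test.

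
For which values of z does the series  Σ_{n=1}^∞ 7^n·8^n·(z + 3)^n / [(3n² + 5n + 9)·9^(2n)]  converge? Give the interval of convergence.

[-249/56, -87/56]

The ratio of consecutive coefficients is [(3n² + 5n + 9)/(3(n+1)² + 5(n+1) + 9)] · 7·8/81 → 56/81.
Hence the series converges for |z + 3| < 1/(56/81) = 81/56, so the radius of convergence is 81/56.
Endpoint z = -87/56: absolute convergence follows by limit comparison with Σ 1/n².
Endpoint z = -249/56: absolute convergence follows by limit comparison with Σ 1/n².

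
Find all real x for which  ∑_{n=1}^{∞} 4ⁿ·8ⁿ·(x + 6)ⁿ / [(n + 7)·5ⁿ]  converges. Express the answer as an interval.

[-197/32, -187/32)

The ratio of consecutive coefficients is [(n + 7)/((n+1) + 7)] · 4·8/5 → 32/5.
The series converges when 32/5 · |x + 6| < 1, giving R = 5/32.
Check x = -187/32: the terms are asymptotic to a nonzero constant times 1/n, so the series diverges by limit comparison with Σ 1/n.
At x = -197/32: convergence follows from the alternating series test (terms decrease monotonically to 0).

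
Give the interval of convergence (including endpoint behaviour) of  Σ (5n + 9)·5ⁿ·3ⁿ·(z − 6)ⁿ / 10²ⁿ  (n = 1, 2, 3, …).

(-2/3, 38/3)

Ratio test: |a_{n+1}/a_n| = [(5(n+1) + 9)/(5n + 9)] · 5·3/100 → 3/20 as n → ∞.
The series converges when 3/20 · |z − 6| < 1, giving R = 20/3.
When z = 38/3, the terms have absolute value of order n, which does not tend to 0, so the series diverges by the divergence test.
When z = -2/3, the n-th term does not approach 0; divergence by the term test.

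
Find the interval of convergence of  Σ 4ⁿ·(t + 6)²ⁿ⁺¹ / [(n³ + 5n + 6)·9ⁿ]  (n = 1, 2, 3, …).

Apply the ratio test: |a_{n+1}| / |a_n| = [(n³ + 5n + 6)/((n+1)³ + 5(n+1) + 6)] · 4/9, which tends to 4/9 as n → ∞.
Since the exponent of (t + 6) increases by 2 each term, convergence requires |t + 6|² < 9/4, hence R = 3/2.
When t = -9/2, the series is dominated by a constant times Σ 1/n³, which converges (p = 3 > 1).
When t = -15/2, the terms are on the order of 1/n³, so the series converges absolutely by comparison with the p-series (p = 3 > 1).

[-15/2, -9/2]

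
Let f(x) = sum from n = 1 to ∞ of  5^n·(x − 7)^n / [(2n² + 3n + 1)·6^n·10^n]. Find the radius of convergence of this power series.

Ratio test: |a_{n+1}/a_n| = [(2n² + 3n + 1)/(2(n+1)² + 3(n+1) + 1)] · 5/(6·10) → 1/12 as n → ∞.
The series converges when 1/12 · |x − 7| < 1, giving R = 12.

R = 12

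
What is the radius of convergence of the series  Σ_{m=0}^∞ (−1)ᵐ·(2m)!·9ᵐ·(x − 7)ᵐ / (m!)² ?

R = 1/36

The ratio of consecutive coefficients is (2m+1)·(2m+2)/(m+1)² · 9 → 36.
Hence the series converges for |x − 7| < 1/(36) = 1/36, so the radius of convergence is 1/36.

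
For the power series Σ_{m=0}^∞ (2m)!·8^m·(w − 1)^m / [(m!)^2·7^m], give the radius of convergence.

The ratio of consecutive coefficients is (2m+1)·(2m+2)/(m+1)² · 8/7 → 32/7.
Hence the series converges for |w − 1| < 1/(32/7) = 7/32, so the radius of convergence is 7/32.

R = 7/32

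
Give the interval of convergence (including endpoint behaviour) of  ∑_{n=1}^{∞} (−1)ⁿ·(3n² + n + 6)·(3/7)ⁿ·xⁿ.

Ratio test: |a_{n+1}/a_n| = [(3(n+1)² + (n+1) + 6)/(3n² + n + 6)] · 3/7 → 3/7 as n → ∞.
Thus R = 1/(3/7) = 7/3.
When x = 7/3, the n-th term does not approach 0; divergence by the term test.
Endpoint x = -7/3: the terms have absolute value of order n², which does not tend to 0, so the series diverges by the divergence test.

(-7/3, 7/3)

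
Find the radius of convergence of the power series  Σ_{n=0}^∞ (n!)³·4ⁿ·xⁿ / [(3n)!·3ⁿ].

Apply the ratio test: |a_{n+1}| / |a_n| = (n+1)³/[(3n+1)·(3n+2)·(3n+3)] · 4/3, which tends to 4/81 as n → ∞.
Thus R = 1/(4/81) = 81/4.

R = 81/4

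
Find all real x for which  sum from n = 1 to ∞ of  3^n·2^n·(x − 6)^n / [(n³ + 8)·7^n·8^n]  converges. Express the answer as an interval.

[-10/3, 46/3]

Ratio test: |a_{n+1}/a_n| = [(n³ + 8)/((n+1)³ + 8)] · 3·2/(7·8) → 3/28 as n → ∞.
The series converges when 3/28 · |x − 6| < 1, giving R = 28/3.
Check x = 46/3: the terms are on the order of 1/n³, so the series converges absolutely by comparison with the p-series (p = 3 > 1).
At x = -10/3: absolute convergence follows by limit comparison with Σ 1/n³.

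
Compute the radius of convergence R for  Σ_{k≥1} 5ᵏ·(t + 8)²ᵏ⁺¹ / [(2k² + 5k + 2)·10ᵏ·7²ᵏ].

The ratio of consecutive coefficients is [(2k² + 5k + 2)/(2(k+1)² + 5(k+1) + 2)] · 5/(10·49) → 1/98.
Since the exponent of (t + 8) increases by 2 each term, convergence requires |t + 8|² < 98, hence R = 7√2.

R = 7√2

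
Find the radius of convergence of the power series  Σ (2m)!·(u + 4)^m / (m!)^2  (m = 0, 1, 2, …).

Ratio test: |a_{m+1}/a_m| = (2m+1)·(2m+2)/(m+1)² → 4 as m → ∞.
The series converges when 4 · |u + 4| < 1, giving R = 1/4.

R = 1/4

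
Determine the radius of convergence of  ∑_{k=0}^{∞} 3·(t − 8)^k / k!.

Ratio test: |a_{k+1}/a_k| = 3/3 · 1/(k+1) → 0 as k → ∞.
The limit is 0, so the series converges for all t; R = ∞.

R = ∞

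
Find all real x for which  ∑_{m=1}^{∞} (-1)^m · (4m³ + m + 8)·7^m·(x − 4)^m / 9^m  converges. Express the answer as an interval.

The ratio of consecutive coefficients is [(4(m+1)³ + (m+1) + 8)/(4m³ + m + 8)] · 7/9 → 7/9.
Convergence for |x − 4| · 7/9 < 1, i.e. |x − 4| < 9/7. So R = 9/7.
When x = 37/7, the m-th term does not approach 0; divergence by the term test.
At x = 19/7: the terms do not tend to 0, so the series diverges.

(19/7, 37/7)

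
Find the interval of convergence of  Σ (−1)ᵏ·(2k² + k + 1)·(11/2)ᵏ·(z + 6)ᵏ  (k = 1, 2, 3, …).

The ratio of consecutive coefficients is [(2(k+1)² + (k+1) + 1)/(2k² + k + 1)] · 11/2 → 11/2.
Convergence for |z + 6| · 11/2 < 1, i.e. |z + 6| < 2/11. So R = 2/11.
Endpoint z = -64/11: the terms have absolute value of order k², which does not tend to 0, so the series diverges by the divergence test.
When z = -68/11, the terms do not tend to 0, so the series diverges.

(-68/11, -64/11)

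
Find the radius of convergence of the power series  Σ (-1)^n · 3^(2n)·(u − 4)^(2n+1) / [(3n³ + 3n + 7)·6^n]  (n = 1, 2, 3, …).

Apply the ratio test: |a_{n+1}| / |a_n| = [(3n³ + 3n + 7)/(3(n+1)³ + 3(n+1) + 7)] · 9/6, which tends to 3/2 as n → ∞.
Since the exponent of (u − 4) increases by 2 each term, convergence requires |u − 4|² < 2/3, hence R = √6/3.

R = √6/3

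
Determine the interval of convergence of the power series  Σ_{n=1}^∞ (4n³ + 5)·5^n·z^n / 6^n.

(-6/5, 6/5)

Ratio test: |a_{n+1}/a_n| = [(4(n+1)³ + 5)/(4n³ + 5)] · 5/6 → 5/6 as n → ∞.
Hence the series converges for |z| < 1/(5/6) = 6/5, so the radius of convergence is 6/5.
When z = 6/5, the terms have absolute value of order n³, which does not tend to 0, so the series diverges by the divergence test.
Endpoint z = -6/5: the terms do not tend to 0, so the series diverges.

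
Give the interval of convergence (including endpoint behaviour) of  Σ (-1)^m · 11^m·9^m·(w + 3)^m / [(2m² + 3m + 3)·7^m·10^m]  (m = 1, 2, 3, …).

Ratio test: |a_{m+1}/a_m| = [(2m² + 3m + 3)/(2(m+1)² + 3(m+1) + 3)] · 11·9/(7·10) → 99/70 as m → ∞.
Convergence for |w + 3| · 99/70 < 1, i.e. |w + 3| < 70/99. So R = 70/99.
Check w = -227/99: absolute convergence follows by limit comparison with Σ 1/m².
Endpoint w = -367/99: the series is dominated by a constant times Σ 1/m², which converges (p = 2 > 1).

[-367/99, -227/99]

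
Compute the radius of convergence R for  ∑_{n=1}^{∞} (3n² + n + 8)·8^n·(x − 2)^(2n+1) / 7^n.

R = √14/4

Apply the ratio test: |a_{n+1}| / |a_n| = [(3(n+1)² + (n+1) + 8)/(3n² + n + 8)] · 8/7, which tends to 8/7 as n → ∞.
Writing y = (x − 2)², the series in y has radius 7/8, so |x − 2| < √(7/8) and R = √14/4.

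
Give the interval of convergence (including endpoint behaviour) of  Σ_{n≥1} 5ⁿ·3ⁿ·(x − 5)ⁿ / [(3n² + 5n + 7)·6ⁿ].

[23/5, 27/5]

By the ratio test, |a_{n+1}/a_n| = [(3n² + 5n + 7)/(3(n+1)² + 5(n+1) + 7)] · 5·3/6 → 5/2.
Hence the series converges for |x − 5| < 1/(5/2) = 2/5, so the radius of convergence is 2/5.
When x = 27/5, the terms are on the order of 1/n², so the series converges absolutely by comparison with the p-series (p = 2 > 1).
Check x = 23/5: the terms are on the order of 1/n², so the series converges absolutely by comparison with the p-series (p = 2 > 1).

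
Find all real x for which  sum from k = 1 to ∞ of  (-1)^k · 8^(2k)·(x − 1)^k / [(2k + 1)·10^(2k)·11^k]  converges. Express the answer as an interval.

(-259/16, 291/16]

Apply the ratio test: |a_{k+1}| / |a_k| = [(2k + 1)/(2(k+1) + 1)] · 64/(100·11), which tends to 16/275 as k → ∞.
Convergence for |x − 1| · 16/275 < 1, i.e. |x − 1| < 275/16. So R = 275/16.
Check x = 291/16: convergence follows from the alternating series test (terms decrease monotonically to 0).
When x = -259/16, comparison with the harmonic series Σ 1/k shows the series diverges.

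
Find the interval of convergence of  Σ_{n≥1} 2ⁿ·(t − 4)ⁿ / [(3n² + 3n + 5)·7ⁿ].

By the ratio test, |a_{n+1}/a_n| = [(3n² + 3n + 5)/(3(n+1)² + 3(n+1) + 5)] · 2/7 → 2/7.
Convergence for |t − 4| · 2/7 < 1, i.e. |t − 4| < 7/2. So R = 7/2.
Endpoint t = 15/2: absolute convergence follows by limit comparison with Σ 1/n².
Check t = 1/2: absolute convergence follows by limit comparison with Σ 1/n².

[1/2, 15/2]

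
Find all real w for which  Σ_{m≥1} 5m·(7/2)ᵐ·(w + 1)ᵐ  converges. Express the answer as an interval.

(-9/7, -5/7)

Ratio test: |a_{m+1}/a_m| = [5(m+1)/5m] · 7/2 → 7/2 as m → ∞.
Convergence for |w + 1| · 7/2 < 1, i.e. |w + 1| < 2/7. So R = 2/7.
When w = -5/7, the terms do not tend to 0, so the series diverges.
Check w = -9/7: the m-th term does not approach 0; divergence by the term test.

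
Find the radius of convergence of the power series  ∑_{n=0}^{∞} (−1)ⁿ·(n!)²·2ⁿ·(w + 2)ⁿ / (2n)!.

Apply the ratio test: |a_{n+1}| / |a_n| = (n+1)²/[(2n+1)·(2n+2)] · 2, which tends to 1/2 as n → ∞.
Convergence for |w + 2| · 1/2 < 1, i.e. |w + 2| < 2. So R = 2.

R = 2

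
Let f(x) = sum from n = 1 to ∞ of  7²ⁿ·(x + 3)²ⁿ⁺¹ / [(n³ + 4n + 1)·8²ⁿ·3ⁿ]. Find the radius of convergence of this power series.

Apply the ratio test: |a_{n+1}| / |a_n| = [(n³ + 4n + 1)/((n+1)³ + 4(n+1) + 1)] · 49/(64·3), which tends to 49/192 as n → ∞.
Since the exponent of (x + 3) increases by 2 each term, convergence requires |x + 3|² < 192/49, hence R = 8√3/7.

R = 8√3/7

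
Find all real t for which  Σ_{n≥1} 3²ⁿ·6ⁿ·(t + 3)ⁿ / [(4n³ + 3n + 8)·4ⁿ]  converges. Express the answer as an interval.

By the ratio test, |a_{n+1}/a_n| = [(4n³ + 3n + 8)/(4(n+1)³ + 3(n+1) + 8)] · 9·6/4 → 27/2.
Convergence for |t + 3| · 27/2 < 1, i.e. |t + 3| < 2/27. So R = 2/27.
When t = -79/27, the series is dominated by a constant times Σ 1/n³, which converges (p = 3 > 1).
When t = -83/27, the terms are on the order of 1/n³, so the series converges absolutely by comparison with the p-series (p = 3 > 1).

[-83/27, -79/27]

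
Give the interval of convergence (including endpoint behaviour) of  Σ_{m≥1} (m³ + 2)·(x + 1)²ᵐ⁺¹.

Ratio test: |a_{m+1}/a_m| = ((m+1)³ + 2)/(m³ + 2) → 1 as m → ∞.
Writing y = (x + 1)², the series in y has radius 1, so |x + 1| < √(1) = 1 and R = 1.
Check x = 0: the m-th term does not approach 0; divergence by the term test.
Endpoint x = -2: the m-th term does not approach 0; divergence by the term test.

(-2, 0)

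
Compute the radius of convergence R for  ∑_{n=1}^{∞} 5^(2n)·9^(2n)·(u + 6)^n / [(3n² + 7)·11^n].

The ratio of consecutive coefficients is [(3n² + 7)/(3(n+1)² + 7)] · 25·81/11 → 2025/11.
Hence the series converges for |u + 6| < 1/(2025/11) = 11/2025, so the radius of convergence is 11/2025.

R = 11/2025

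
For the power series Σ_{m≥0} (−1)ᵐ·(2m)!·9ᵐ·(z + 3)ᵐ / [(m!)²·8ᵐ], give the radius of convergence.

Ratio test: |a_{m+1}/a_m| = (2m+1)·(2m+2)/(m+1)² · 9/8 → 9/2 as m → ∞.
Convergence for |z + 3| · 9/2 < 1, i.e. |z + 3| < 2/9. So R = 2/9.

R = 2/9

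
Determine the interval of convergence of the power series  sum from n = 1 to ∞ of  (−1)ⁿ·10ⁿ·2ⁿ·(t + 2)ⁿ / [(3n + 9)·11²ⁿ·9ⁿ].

(-1129/20, 1049/20]

Ratio test: |a_{n+1}/a_n| = [(3n + 9)/(3(n+1) + 9)] · 10·2/(121·9) → 20/1089 as n → ∞.
Thus R = 1/(20/1089) = 1089/20.
When t = 1049/20, the terms alternate in sign and decrease monotonically to 0 in absolute value (size ~ c/n), so the alternating series test gives convergence.
Endpoint t = -1129/20: the terms are asymptotic to a nonzero constant times 1/n, so the series diverges by limit comparison with Σ 1/n.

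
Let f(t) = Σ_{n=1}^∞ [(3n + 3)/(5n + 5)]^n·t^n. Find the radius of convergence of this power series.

By the Cauchy root test, |a_n|^(1/n) = (3n + 3)/(5n + 5) → 3/5.
Hence the series converges for |t| < 1/(3/5) = 5/3, so the radius of convergence is 5/3.

R = 5/3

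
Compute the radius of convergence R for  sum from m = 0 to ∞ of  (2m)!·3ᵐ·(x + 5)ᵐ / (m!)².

The ratio of consecutive coefficients is (2m+1)·(2m+2)/(m+1)² · 3 → 12.
Thus R = 1/(12) = 1/12.

R = 1/12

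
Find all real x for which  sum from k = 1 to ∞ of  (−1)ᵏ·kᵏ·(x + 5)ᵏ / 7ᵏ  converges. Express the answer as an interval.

{-5}

Root test: |a_k|^(1/k) = k/7 → ∞.
Since the k-th root of |a_k| is unbounded, the series converges only at x = -5; R = 0.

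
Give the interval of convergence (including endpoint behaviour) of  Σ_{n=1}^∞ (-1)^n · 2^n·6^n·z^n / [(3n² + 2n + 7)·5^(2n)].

[-25/12, 25/12]

Ratio test: |a_{n+1}/a_n| = [(3n² + 2n + 7)/(3(n+1)² + 2(n+1) + 7)] · 2·6/25 → 12/25 as n → ∞.
The series converges when 12/25 · |z| < 1, giving R = 25/12.
Check z = 25/12: the terms are on the order of 1/n², so the series converges absolutely by comparison with the p-series (p = 2 > 1).
Endpoint z = -25/12: the series is dominated by a constant times Σ 1/n², which converges (p = 2 > 1).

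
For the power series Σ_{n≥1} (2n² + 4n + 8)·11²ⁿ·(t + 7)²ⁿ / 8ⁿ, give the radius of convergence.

By the ratio test, |a_{n+1}/a_n| = [(2(n+1)² + 4(n+1) + 8)/(2n² + 4n + 8)] · 121/8 → 121/8.
Since the exponent of (t + 7) increases by 2 each term, convergence requires |t + 7|² < 8/121, hence R = 2√2/11.

R = 2√2/11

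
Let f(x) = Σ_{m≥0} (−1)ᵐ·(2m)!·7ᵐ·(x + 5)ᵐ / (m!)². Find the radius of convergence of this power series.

By the ratio test, |a_{m+1}/a_m| = (2m+1)·(2m+2)/(m+1)² · 7 → 28.
Hence the series converges for |x + 5| < 1/(28) = 1/28, so the radius of convergence is 1/28.

R = 1/28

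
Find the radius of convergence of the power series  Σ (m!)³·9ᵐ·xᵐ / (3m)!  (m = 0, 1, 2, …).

The ratio of consecutive coefficients is (m+1)³/[(3m+1)·(3m+2)·(3m+3)] · 9 → 1/3.
Hence the series converges for |x| < 1/(1/3) = 3, so the radius of convergence is 3.

R = 3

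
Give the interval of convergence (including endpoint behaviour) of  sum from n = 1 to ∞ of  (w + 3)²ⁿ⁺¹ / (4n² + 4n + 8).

[-4, -2]

Apply the ratio test: |a_{n+1}| / |a_n| = (4n² + 4n + 8)/(4(n+1)² + 4(n+1) + 8), which tends to 1 as n → ∞.
Since the exponent of (w + 3) increases by 2 each term, convergence requires |w + 3|² < 1, hence R = 1.
Endpoint w = -2: absolute convergence follows by limit comparison with Σ 1/n².
Endpoint w = -4: absolute convergence follows by limit comparison with Σ 1/n².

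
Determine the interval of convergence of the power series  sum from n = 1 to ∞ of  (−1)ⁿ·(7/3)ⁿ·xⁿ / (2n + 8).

By the ratio test, |a_{n+1}/a_n| = [(2n + 8)/(2(n+1) + 8)] · 7/3 → 7/3.
Thus R = 1/(7/3) = 3/7.
Check x = 3/7: the terms alternate in sign and decrease monotonically to 0 in absolute value (size ~ c/n), so the alternating series test gives convergence.
At x = -3/7: comparison with the harmonic series Σ 1/n shows the series diverges.

(-3/7, 3/7]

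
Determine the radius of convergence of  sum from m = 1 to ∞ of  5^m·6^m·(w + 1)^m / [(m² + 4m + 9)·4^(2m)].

R = 8/15

The ratio of consecutive coefficients is [(m² + 4m + 9)/((m+1)² + 4(m+1) + 9)] · 5·6/16 → 15/8.
The series converges when 15/8 · |w + 1| < 1, giving R = 8/15.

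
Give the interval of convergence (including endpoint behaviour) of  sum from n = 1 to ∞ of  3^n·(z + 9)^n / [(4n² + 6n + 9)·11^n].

[-38/3, -16/3]

Ratio test: |a_{n+1}/a_n| = [(4n² + 6n + 9)/(4(n+1)² + 6(n+1) + 9)] · 3/11 → 3/11 as n → ∞.
Hence the series converges for |z + 9| < 1/(3/11) = 11/3, so the radius of convergence is 11/3.
At z = -16/3: the series is dominated by a constant times Σ 1/n², which converges (p = 2 > 1).
At z = -38/3: absolute convergence follows by limit comparison with Σ 1/n².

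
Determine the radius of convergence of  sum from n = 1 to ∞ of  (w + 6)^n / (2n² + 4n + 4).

R = 1

By the ratio test, |a_{n+1}/a_n| = (2n² + 4n + 4)/(2(n+1)² + 4(n+1) + 4) → 1.
Convergence for |w + 6| < 1, so R = 1.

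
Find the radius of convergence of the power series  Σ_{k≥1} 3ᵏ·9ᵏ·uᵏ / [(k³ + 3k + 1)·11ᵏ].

The ratio of consecutive coefficients is [(k³ + 3k + 1)/((k+1)³ + 3(k+1) + 1)] · 3·9/11 → 27/11.
Convergence for |u| · 27/11 < 1, i.e. |u| < 11/27. So R = 11/27.

R = 11/27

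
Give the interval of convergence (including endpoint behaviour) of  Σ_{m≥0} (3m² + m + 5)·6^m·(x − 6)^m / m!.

Ratio test: |a_{m+1}/a_m| = (3(m+1)² + (m+1) + 5)/(3m² + m + 5) · 6 · 1/(m+1) → 0 as m → ∞.
The ratio tends to 0 regardless of x, hence R = ∞.

(−∞, ∞)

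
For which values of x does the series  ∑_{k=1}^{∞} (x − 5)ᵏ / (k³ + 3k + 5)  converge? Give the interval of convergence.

The ratio of consecutive coefficients is (k³ + 3k + 5)/((k+1)³ + 3(k+1) + 5) → 1.
Hence R = 1.
Endpoint x = 6: the series is dominated by a constant times Σ 1/k³, which converges (p = 3 > 1).
Check x = 4: the terms are on the order of 1/k³, so the series converges absolutely by comparison with the p-series (p = 3 > 1).

[4, 6]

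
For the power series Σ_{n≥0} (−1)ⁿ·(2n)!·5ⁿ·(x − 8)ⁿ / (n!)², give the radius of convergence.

Apply the ratio test: |a_{n+1}| / |a_n| = (2n+1)·(2n+2)/(n+1)² · 5, which tends to 20 as n → ∞.
The series converges when 20 · |x − 8| < 1, giving R = 1/20.

R = 1/20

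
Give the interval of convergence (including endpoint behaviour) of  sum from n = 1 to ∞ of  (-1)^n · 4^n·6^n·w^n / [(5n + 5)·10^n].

(-5/12, 5/12]

Apply the ratio test: |a_{n+1}| / |a_n| = [(5n + 5)/(5(n+1) + 5)] · 4·6/10, which tends to 12/5 as n → ∞.
Hence the series converges for |w| < 1/(12/5) = 5/12, so the radius of convergence is 5/12.
When w = 5/12, the terms alternate in sign and decrease monotonically to 0 in absolute value (size ~ c/n), so the alternating series test gives convergence.
When w = -5/12, the terms behave like c/n; limit comparison with the harmonic series gives divergence.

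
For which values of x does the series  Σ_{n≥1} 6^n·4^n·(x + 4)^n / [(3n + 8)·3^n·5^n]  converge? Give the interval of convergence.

[-37/8, -27/8)

The ratio of consecutive coefficients is [(3n + 8)/(3(n+1) + 8)] · 6·4/(3·5) → 8/5.
Thus R = 1/(8/5) = 5/8.
At x = -27/8: comparison with the harmonic series Σ 1/n shows the series diverges.
Check x = -37/8: the terms alternate in sign and decrease monotonically to 0 in absolute value (size ~ c/n), so the alternating series test gives convergence.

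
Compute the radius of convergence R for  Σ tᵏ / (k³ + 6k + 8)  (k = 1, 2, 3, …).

Apply the ratio test: |a_{k+1}| / |a_k| = (k³ + 6k + 8)/((k+1)³ + 6(k+1) + 8), which tends to 1 as k → ∞.
Convergence for |t| < 1, so R = 1.

R = 1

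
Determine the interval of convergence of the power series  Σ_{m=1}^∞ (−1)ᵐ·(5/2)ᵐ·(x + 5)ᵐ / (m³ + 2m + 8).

[-27/5, -23/5]

Apply the ratio test: |a_{m+1}| / |a_m| = [(m³ + 2m + 8)/((m+1)³ + 2(m+1) + 8)] · 5/2, which tends to 5/2 as m → ∞.
Convergence for |x + 5| · 5/2 < 1, i.e. |x + 5| < 2/5. So R = 2/5.
Check x = -23/5: absolute convergence follows by limit comparison with Σ 1/m³.
Endpoint x = -27/5: absolute convergence follows by limit comparison with Σ 1/m³.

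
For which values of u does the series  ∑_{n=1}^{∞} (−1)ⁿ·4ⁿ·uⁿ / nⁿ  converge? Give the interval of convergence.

(−∞, ∞)

Root test: |a_n|^(1/n) = 4/n → 0.
Since the n-th root of |a_n| tends to 0, the series converges for all real u; R = ∞.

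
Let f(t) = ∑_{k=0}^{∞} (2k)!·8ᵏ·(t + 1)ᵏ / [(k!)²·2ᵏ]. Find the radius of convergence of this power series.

The ratio of consecutive coefficients is (2k+1)·(2k+2)/(k+1)² · 8/2 → 16.
Thus R = 1/(16) = 1/16.

R = 1/16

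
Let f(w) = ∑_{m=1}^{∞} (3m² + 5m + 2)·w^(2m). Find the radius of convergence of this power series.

Ratio test: |a_{m+1}/a_m| = (3(m+1)² + 5(m+1) + 2)/(3m² + 5m + 2) → 1 as m → ∞.
Writing y = w², the series in y has radius 1, so |w| < √(1) = 1 and R = 1.

R = 1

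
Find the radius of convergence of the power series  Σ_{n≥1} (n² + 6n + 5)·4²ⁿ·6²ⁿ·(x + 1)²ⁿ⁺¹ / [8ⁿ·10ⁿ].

Apply the ratio test: |a_{n+1}| / |a_n| = [((n+1)² + 6(n+1) + 5)/(n² + 6n + 5)] · 16·36/(8·10), which tends to 36/5 as n → ∞.
Successive powers of (x + 1) differ by 2, so the series converges when |x + 1|² · 36/5 < 1, i.e. |x + 1| < √(5/36). So R = √5/6.

R = √5/6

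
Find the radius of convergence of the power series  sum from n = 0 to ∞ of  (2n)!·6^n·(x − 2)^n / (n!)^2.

R = 1/24

Ratio test: |a_{n+1}/a_n| = (2n+1)·(2n+2)/(n+1)² · 6 → 24 as n → ∞.
Convergence for |x − 2| · 24 < 1, i.e. |x − 2| < 1/24. So R = 1/24.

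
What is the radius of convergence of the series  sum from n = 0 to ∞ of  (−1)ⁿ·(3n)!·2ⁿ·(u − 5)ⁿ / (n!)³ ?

R = 1/54

The ratio of consecutive coefficients is (3n+1)·(3n+2)·(3n+3)/(n+1)³ · 2 → 54.
Convergence for |u − 5| · 54 < 1, i.e. |u − 5| < 1/54. So R = 1/54.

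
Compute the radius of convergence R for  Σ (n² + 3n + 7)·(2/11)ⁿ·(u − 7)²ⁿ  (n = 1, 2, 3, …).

R = √22/2

By the ratio test, |a_{n+1}/a_n| = [((n+1)² + 3(n+1) + 7)/(n² + 3n + 7)] · 2/11 → 2/11.
Successive powers of (u − 7) differ by 2, so the series converges when |u − 7|² · 2/11 < 1, i.e. |u − 7| < √(11/2). So R = √22/2.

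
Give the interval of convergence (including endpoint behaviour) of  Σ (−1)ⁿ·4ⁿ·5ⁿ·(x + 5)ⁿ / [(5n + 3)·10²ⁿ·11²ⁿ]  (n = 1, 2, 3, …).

Apply the ratio test: |a_{n+1}| / |a_n| = [(5n + 3)/(5(n+1) + 3)] · 4·5/(100·121), which tends to 1/605 as n → ∞.
Convergence for |x + 5| · 1/605 < 1, i.e. |x + 5| < 605. So R = 605.
When x = 600, the terms alternate in sign and decrease monotonically to 0 in absolute value (size ~ c/n), so the alternating series test gives convergence.
Endpoint x = -610: comparison with the harmonic series Σ 1/n shows the series diverges.

(-610, 600]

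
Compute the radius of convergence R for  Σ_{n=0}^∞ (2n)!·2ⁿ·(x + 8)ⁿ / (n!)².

Ratio test: |a_{n+1}/a_n| = (2n+1)·(2n+2)/(n+1)² · 2 → 8 as n → ∞.
Thus R = 1/(8) = 1/8.

R = 1/8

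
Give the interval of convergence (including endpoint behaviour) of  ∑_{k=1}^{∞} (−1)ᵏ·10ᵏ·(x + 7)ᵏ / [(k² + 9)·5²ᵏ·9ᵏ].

[-59/2, 31/2]

By the ratio test, |a_{k+1}/a_k| = [(k² + 9)/((k+1)² + 9)] · 10/(25·9) → 2/45.
Convergence for |x + 7| · 2/45 < 1, i.e. |x + 7| < 45/2. So R = 45/2.
At x = 31/2: the series is dominated by a constant times Σ 1/k², which converges (p = 2 > 1).
When x = -59/2, the series is dominated by a constant times Σ 1/k², which converges (p = 2 > 1).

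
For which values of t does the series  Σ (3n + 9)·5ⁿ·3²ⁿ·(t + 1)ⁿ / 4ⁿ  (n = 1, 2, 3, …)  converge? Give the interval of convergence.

Ratio test: |a_{n+1}/a_n| = [(3(n+1) + 9)/(3n + 9)] · 5·9/4 → 45/4 as n → ∞.
The series converges when 45/4 · |t + 1| < 1, giving R = 4/45.
When t = -41/45, the terms do not tend to 0, so the series diverges.
Check t = -49/45: the n-th term does not approach 0; divergence by the term test.

(-49/45, -41/45)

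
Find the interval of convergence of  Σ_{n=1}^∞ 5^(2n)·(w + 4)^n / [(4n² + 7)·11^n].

Apply the ratio test: |a_{n+1}| / |a_n| = [(4n² + 7)/(4(n+1)² + 7)] · 25/11, which tends to 25/11 as n → ∞.
Thus R = 1/(25/11) = 11/25.
At w = -89/25: the series is dominated by a constant times Σ 1/n², which converges (p = 2 > 1).
When w = -111/25, the series is dominated by a constant times Σ 1/n², which converges (p = 2 > 1).

[-111/25, -89/25]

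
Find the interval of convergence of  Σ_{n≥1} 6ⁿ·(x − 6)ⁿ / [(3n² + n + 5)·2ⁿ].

[17/3, 19/3]

By the ratio test, |a_{n+1}/a_n| = [(3n² + n + 5)/(3(n+1)² + (n+1) + 5)] · 6/2 → 3.
Thus R = 1/(3) = 1/3.
Endpoint x = 19/3: the terms are on the order of 1/n², so the series converges absolutely by comparison with the p-series (p = 2 > 1).
Check x = 17/3: the terms are on the order of 1/n², so the series converges absolutely by comparison with the p-series (p = 2 > 1).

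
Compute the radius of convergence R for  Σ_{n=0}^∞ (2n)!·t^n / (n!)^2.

By the ratio test, |a_{n+1}/a_n| = (2n+1)·(2n+2)/(n+1)² → 4.
Hence the series converges for |t| < 1/(4) = 1/4, so the radius of convergence is 1/4.

R = 1/4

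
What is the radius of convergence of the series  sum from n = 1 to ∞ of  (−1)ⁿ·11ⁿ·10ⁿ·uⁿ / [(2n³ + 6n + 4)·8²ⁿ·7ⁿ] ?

R = 224/55

Apply the ratio test: |a_{n+1}| / |a_n| = [(2n³ + 6n + 4)/(2(n+1)³ + 6(n+1) + 4)] · 11·10/(64·7), which tends to 55/224 as n → ∞.
Hence the series converges for |u| < 1/(55/224) = 224/55, so the radius of convergence is 224/55.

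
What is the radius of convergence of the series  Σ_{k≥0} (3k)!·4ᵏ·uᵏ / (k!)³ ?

By the ratio test, |a_{k+1}/a_k| = (3k+1)·(3k+2)·(3k+3)/(k+1)³ · 4 → 108.
The series converges when 108 · |u| < 1, giving R = 1/108.

R = 1/108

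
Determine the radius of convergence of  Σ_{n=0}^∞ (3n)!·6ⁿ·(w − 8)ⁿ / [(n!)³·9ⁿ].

Apply the ratio test: |a_{n+1}| / |a_n| = (3n+1)·(3n+2)·(3n+3)/(n+1)³ · 6/9, which tends to 18 as n → ∞.
Thus R = 1/(18) = 1/18.

R = 1/18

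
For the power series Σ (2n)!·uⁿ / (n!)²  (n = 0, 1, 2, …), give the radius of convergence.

R = 1/4

Apply the ratio test: |a_{n+1}| / |a_n| = (2n+1)·(2n+2)/(n+1)², which tends to 4 as n → ∞.
The series converges when 4 · |u| < 1, giving R = 1/4.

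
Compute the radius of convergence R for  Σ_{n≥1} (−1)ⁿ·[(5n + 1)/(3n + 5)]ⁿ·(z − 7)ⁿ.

Applying the root test, |a_n|^(1/n) = (5n + 1)/(3n + 5) → 5/3.
Thus R = 1/(5/3) = 3/5.

R = 3/5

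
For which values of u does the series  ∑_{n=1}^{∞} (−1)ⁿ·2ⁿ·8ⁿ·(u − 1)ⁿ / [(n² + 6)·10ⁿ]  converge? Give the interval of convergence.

[3/8, 13/8]

The ratio of consecutive coefficients is [(n² + 6)/((n+1)² + 6)] · 2·8/10 → 8/5.
Thus R = 1/(8/5) = 5/8.
Check u = 13/8: the series is dominated by a constant times Σ 1/n², which converges (p = 2 > 1).
Check u = 3/8: the series is dominated by a constant times Σ 1/n², which converges (p = 2 > 1).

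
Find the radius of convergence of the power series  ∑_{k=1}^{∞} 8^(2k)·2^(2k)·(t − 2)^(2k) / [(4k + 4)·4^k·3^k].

By the ratio test, |a_{k+1}/a_k| = [(4k + 4)/(4(k+1) + 4)] · 64·4/(4·3) → 64/3.
Successive powers of (t − 2) differ by 2, so the series converges when |t − 2|² · 64/3 < 1, i.e. |t − 2| < √(3/64). So R = √3/8.

R = √3/8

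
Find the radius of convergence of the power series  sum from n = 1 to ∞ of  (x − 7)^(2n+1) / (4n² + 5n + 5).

The ratio of consecutive coefficients is (4n² + 5n + 5)/(4(n+1)² + 5(n+1) + 5) → 1.
Since the exponent of (x − 7) increases by 2 each term, convergence requires |x − 7|² < 1, hence R = 1.

R = 1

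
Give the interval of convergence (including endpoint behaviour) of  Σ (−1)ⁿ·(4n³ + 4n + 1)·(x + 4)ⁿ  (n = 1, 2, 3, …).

(-5, -3)

Ratio test: |a_{n+1}/a_n| = (4(n+1)³ + 4(n+1) + 1)/(4n³ + 4n + 1) → 1 as n → ∞.
Hence R = 1.
Check x = -3: the n-th term does not approach 0; divergence by the term test.
Endpoint x = -5: the terms have absolute value of order n³, which does not tend to 0, so the series diverges by the divergence test.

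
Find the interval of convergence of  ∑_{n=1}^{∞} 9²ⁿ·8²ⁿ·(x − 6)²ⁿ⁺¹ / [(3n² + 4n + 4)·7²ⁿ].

By the ratio test, |a_{n+1}/a_n| = [(3n² + 4n + 4)/(3(n+1)² + 4(n+1) + 4)] · 81·64/49 → 5184/49.
Since the exponent of (x − 6) increases by 2 each term, convergence requires |x − 6|² < 49/5184, hence R = 7/72.
Endpoint x = 439/72: the terms are on the order of 1/n², so the series converges absolutely by comparison with the p-series (p = 2 > 1).
At x = 425/72: absolute convergence follows by limit comparison with Σ 1/n².

[425/72, 439/72]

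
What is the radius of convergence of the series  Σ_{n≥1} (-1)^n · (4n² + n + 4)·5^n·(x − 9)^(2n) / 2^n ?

R = √10/5

Ratio test: |a_{n+1}/a_n| = [(4(n+1)² + (n+1) + 4)/(4n² + n + 4)] · 5/2 → 5/2 as n → ∞.
Since the exponent of (x − 9) increases by 2 each term, convergence requires |x − 9|² < 2/5, hence R = √10/5.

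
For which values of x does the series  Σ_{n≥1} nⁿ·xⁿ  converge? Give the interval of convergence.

{0}

Root test: |a_n|^(1/n) = n → ∞.
Since the n-th root of |a_n| is unbounded, the series converges only at x = 0; R = 0.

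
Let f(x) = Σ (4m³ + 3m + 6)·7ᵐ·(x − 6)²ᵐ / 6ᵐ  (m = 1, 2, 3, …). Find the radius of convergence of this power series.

R = √42/7

Ratio test: |a_{m+1}/a_m| = [(4(m+1)³ + 3(m+1) + 6)/(4m³ + 3m + 6)] · 7/6 → 7/6 as m → ∞.
Writing y = (x − 6)², the series in y has radius 6/7, so |x − 6| < √(6/7) and R = √42/7.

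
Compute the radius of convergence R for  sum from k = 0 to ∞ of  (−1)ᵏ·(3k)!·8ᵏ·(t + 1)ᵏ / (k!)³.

Ratio test: |a_{k+1}/a_k| = (3k+1)·(3k+2)·(3k+3)/(k+1)³ · 8 → 216 as k → ∞.
Convergence for |t + 1| · 216 < 1, i.e. |t + 1| < 1/216. So R = 1/216.

R = 1/216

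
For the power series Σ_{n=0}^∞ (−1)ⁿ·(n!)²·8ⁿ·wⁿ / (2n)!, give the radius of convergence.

Ratio test: |a_{n+1}/a_n| = (n+1)²/[(2n+1)·(2n+2)] · 8 → 2 as n → ∞.
Hence the series converges for |w| < 1/(2) = 1/2, so the radius of convergence is 1/2.

R = 1/2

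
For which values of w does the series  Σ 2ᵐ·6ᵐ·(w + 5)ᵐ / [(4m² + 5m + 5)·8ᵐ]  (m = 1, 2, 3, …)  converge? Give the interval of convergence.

Ratio test: |a_{m+1}/a_m| = [(4m² + 5m + 5)/(4(m+1)² + 5(m+1) + 5)] · 2·6/8 → 3/2 as m → ∞.
Hence the series converges for |w + 5| < 1/(3/2) = 2/3, so the radius of convergence is 2/3.
At w = -13/3: absolute convergence follows by limit comparison with Σ 1/m².
Endpoint w = -17/3: the terms are on the order of 1/m², so the series converges absolutely by comparison with the p-series (p = 2 > 1).

[-17/3, -13/3]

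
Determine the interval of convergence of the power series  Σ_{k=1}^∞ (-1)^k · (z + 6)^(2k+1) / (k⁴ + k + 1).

Ratio test: |a_{k+1}/a_k| = (k⁴ + k + 1)/((k+1)⁴ + (k+1) + 1) → 1 as k → ∞.
Writing y = (z + 6)², the series in y has radius 1, so |z + 6| < √(1) = 1 and R = 1.
When z = -5, the terms are on the order of 1/k⁴, so the series converges absolutely by comparison with the p-series (p = 4 > 1).
When z = -7, the series is dominated by a constant times Σ 1/k⁴, which converges (p = 4 > 1).

[-7, -5]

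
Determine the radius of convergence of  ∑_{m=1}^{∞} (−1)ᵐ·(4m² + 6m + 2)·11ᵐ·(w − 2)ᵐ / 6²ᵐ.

R = 36/11

The ratio of consecutive coefficients is [(4(m+1)² + 6(m+1) + 2)/(4m² + 6m + 2)] · 11/36 → 11/36.
Convergence for |w − 2| · 11/36 < 1, i.e. |w − 2| < 36/11. So R = 36/11.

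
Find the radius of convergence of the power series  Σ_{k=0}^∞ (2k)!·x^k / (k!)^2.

R = 1/4

Apply the ratio test: |a_{k+1}| / |a_k| = (2k+1)·(2k+2)/(k+1)², which tends to 4 as k → ∞.
The series converges when 4 · |x| < 1, giving R = 1/4.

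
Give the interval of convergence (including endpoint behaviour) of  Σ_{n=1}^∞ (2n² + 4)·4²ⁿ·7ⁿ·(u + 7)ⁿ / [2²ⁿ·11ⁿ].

By the ratio test, |a_{n+1}/a_n| = [(2(n+1)² + 4)/(2n² + 4)] · 16·7/(4·11) → 28/11.
Convergence for |u + 7| · 28/11 < 1, i.e. |u + 7| < 11/28. So R = 11/28.
Endpoint u = -185/28: the terms have absolute value of order n², which does not tend to 0, so the series diverges by the divergence test.
At u = -207/28: the terms have absolute value of order n², which does not tend to 0, so the series diverges by the divergence test.

(-207/28, -185/28)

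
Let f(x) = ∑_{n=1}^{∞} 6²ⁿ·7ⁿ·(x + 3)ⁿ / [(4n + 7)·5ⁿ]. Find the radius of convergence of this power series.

Ratio test: |a_{n+1}/a_n| = [(4n + 7)/(4(n+1) + 7)] · 36·7/5 → 252/5 as n → ∞.
The series converges when 252/5 · |x + 3| < 1, giving R = 5/252.

R = 5/252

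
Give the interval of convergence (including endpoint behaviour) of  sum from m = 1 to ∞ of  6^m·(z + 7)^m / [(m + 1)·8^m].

Apply the ratio test: |a_{m+1}| / |a_m| = [(m + 1)/((m+1) + 1)] · 6/8, which tends to 3/4 as m → ∞.
The series converges when 3/4 · |z + 7| < 1, giving R = 4/3.
Check z = -17/3: the terms are asymptotic to a nonzero constant times 1/m, so the series diverges by limit comparison with Σ 1/m.
At z = -25/3: an alternating series whose terms decrease to 0 in absolute value, so it converges by the Leibniz criterion.

[-25/3, -17/3)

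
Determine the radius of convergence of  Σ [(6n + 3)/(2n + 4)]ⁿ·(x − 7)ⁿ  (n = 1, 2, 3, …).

R = 1/3

Applying the root test, |a_n|^(1/n) = (6n + 3)/(2n + 4) → 3.
The series converges when 3 · |x − 7| < 1, giving R = 1/3.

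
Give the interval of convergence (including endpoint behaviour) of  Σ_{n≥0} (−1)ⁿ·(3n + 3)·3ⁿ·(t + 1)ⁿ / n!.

(−∞, ∞)

Apply the ratio test: |a_{n+1}| / |a_n| = (3(n+1) + 3)/(3n + 3) · 3 · 1/(n+1), which tends to 0 as n → ∞.
Since the limit is 0 < 1 for every t, the series converges on all of ℝ and R = ∞.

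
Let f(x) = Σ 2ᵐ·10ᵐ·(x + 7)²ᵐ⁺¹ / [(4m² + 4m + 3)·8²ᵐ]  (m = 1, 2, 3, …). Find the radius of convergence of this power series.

R = 4√5/5

Apply the ratio test: |a_{m+1}| / |a_m| = [(4m² + 4m + 3)/(4(m+1)² + 4(m+1) + 3)] · 2·10/64, which tends to 5/16 as m → ∞.
Successive powers of (x + 7) differ by 2, so the series converges when |x + 7|² · 5/16 < 1, i.e. |x + 7| < √(16/5). So R = 4√5/5.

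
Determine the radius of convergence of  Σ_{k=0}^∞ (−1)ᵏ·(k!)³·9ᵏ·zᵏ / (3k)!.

By the ratio test, |a_{k+1}/a_k| = (k+1)³/[(3k+1)·(3k+2)·(3k+3)] · 9 → 1/3.
Convergence for |z| · 1/3 < 1, i.e. |z| < 3. So R = 3.

R = 3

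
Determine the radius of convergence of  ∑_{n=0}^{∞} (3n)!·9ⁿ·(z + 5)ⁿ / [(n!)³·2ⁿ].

The ratio of consecutive coefficients is (3n+1)·(3n+2)·(3n+3)/(n+1)³ · 9/2 → 243/2.
The series converges when 243/2 · |z + 5| < 1, giving R = 2/243.

R = 2/243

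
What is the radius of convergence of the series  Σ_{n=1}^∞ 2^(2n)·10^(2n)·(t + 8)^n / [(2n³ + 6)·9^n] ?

By the ratio test, |a_{n+1}/a_n| = [(2n³ + 6)/(2(n+1)³ + 6)] · 4·100/9 → 400/9.
Thus R = 1/(400/9) = 9/400.

R = 9/400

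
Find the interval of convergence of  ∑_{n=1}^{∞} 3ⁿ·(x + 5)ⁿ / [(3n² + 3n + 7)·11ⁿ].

Apply the ratio test: |a_{n+1}| / |a_n| = [(3n² + 3n + 7)/(3(n+1)² + 3(n+1) + 7)] · 3/11, which tends to 3/11 as n → ∞.
The series converges when 3/11 · |x + 5| < 1, giving R = 11/3.
Check x = -4/3: the terms are on the order of 1/n², so the series converges absolutely by comparison with the p-series (p = 2 > 1).
At x = -26/3: the series is dominated by a constant times Σ 1/n², which converges (p = 2 > 1).

[-26/3, -4/3]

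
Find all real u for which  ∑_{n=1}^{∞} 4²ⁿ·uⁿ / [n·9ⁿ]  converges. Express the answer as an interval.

Ratio test: |a_{n+1}/a_n| = [n/(n+1)] · 16/9 → 16/9 as n → ∞.
The series converges when 16/9 · |u| < 1, giving R = 9/16.
When u = 9/16, comparison with the harmonic series Σ 1/n shows the series diverges.
Check u = -9/16: the terms alternate in sign and decrease monotonically to 0 in absolute value (size ~ c/n), so the alternating series test gives convergence.

[-9/16, 9/16)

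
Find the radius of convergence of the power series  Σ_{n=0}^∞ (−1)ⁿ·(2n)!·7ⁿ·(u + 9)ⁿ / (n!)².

By the ratio test, |a_{n+1}/a_n| = (2n+1)·(2n+2)/(n+1)² · 7 → 28.
Convergence for |u + 9| · 28 < 1, i.e. |u + 9| < 1/28. So R = 1/28.

R = 1/28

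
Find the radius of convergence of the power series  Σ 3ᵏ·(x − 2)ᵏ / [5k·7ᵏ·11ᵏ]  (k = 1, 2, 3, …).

R = 77/3

Apply the ratio test: |a_{k+1}| / |a_k| = [5k/5(k+1)] · 3/(7·11), which tends to 3/77 as k → ∞.
The series converges when 3/77 · |x − 2| < 1, giving R = 77/3.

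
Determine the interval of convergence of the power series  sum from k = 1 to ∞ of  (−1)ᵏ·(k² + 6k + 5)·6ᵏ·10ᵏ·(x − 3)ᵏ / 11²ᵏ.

By the ratio test, |a_{k+1}/a_k| = [((k+1)² + 6(k+1) + 5)/(k² + 6k + 5)] · 6·10/121 → 60/121.
Thus R = 1/(60/121) = 121/60.
At x = 301/60: the terms have absolute value of order k², which does not tend to 0, so the series diverges by the divergence test.
Check x = 59/60: the terms do not tend to 0, so the series diverges.

(59/60, 301/60)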